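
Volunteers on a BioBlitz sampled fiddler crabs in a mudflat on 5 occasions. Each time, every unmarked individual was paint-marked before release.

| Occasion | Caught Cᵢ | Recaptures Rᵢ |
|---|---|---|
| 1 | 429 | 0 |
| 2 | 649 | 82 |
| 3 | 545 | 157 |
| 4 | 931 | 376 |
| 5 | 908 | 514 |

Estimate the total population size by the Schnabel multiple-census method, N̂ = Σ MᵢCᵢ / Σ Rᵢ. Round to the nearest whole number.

N ≈ 3428

Marked at large before each occasion: Mᵢ = Σⱼ<ᵢ (Cⱼ − Rⱼ) → M1=0, M2=429, M3=996, M4=1384, M5=1939
Σ MᵢCᵢ = 0·429 + 429·649 + 996·545 + 1384·931 + 1939·908 = 0 + 278421 + 542820 + 1288504 + 1760612 = 3870357
Σ Rᵢ = 0 + 82 + 157 + 376 + 514 = 1129
N̂ = 3870357 / 1129 ≈ 3428.1 → 3428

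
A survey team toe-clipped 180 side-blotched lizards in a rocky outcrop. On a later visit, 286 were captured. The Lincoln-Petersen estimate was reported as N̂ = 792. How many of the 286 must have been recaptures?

R = 65

From N = M·C/R: R = M·C / N = 180·286 / 792 = 51480 / 792 = 65.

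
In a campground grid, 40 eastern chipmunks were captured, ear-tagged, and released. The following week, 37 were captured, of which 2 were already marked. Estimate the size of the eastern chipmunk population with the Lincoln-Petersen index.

N = (40 × 37) / 2 = 1480 / 2 = 740

N = 740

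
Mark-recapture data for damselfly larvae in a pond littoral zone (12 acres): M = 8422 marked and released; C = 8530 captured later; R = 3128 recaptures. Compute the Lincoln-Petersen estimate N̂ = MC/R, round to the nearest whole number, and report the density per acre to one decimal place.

density ≈ 1913.9 damselfly larvae per acre

N̂ = 8422·8530/3128 = 71839660/3128 ≈ 22966.6 → 22967
Density = N̂ / area = 22967 / 12 ≈ 1913.92 → 1913.9 per acre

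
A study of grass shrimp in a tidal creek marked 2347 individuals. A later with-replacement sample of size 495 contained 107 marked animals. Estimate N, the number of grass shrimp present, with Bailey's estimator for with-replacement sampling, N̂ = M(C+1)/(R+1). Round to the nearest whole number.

N ≈ 10,779

N̂ = 2347·(495+1)/(107+1) = 2347·496/108 = 1164112/108 ≈ 10778.8 → 10779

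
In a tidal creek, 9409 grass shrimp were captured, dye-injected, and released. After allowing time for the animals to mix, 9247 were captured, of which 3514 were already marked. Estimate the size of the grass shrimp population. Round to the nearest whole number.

N ≈ 24,760

The marked fraction in the recapture sample should equal the marked fraction in the population: 3514/9247 = 9409/N.
N = (9409 × 9247) / 3514 = 87005023 / 3514 ≈ 24759.5 → 24760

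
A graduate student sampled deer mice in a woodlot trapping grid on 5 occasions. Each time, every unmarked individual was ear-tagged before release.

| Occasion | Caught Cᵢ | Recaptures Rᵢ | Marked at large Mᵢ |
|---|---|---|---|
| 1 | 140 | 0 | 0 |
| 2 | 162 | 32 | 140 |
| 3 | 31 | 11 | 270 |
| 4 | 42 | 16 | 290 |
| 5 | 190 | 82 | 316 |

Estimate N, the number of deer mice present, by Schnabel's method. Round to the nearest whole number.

N ≈ 732

Σ MᵢCᵢ = 0·140 + 140·162 + 270·31 + 290·42 + 316·190 = 0 + 22680 + 8370 + 12180 + 60040 = 103270
Σ Rᵢ = 0 + 32 + 11 + 16 + 82 = 141
N̂ = 103270 / 141 ≈ 732.4 → 732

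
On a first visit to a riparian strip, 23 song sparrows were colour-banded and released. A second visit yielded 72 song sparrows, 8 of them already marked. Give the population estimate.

The marked fraction in the recapture sample should equal the marked fraction in the population: 8/72 = 23/N.
N = (23 × 72) / 8 = 1656 / 8 = 207

N = 207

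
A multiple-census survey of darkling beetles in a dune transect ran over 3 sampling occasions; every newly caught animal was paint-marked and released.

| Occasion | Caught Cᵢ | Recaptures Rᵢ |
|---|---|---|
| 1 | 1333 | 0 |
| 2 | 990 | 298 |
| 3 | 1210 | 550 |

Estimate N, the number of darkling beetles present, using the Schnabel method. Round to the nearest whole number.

N ≈ 4446

Marked at large before each occasion: Mᵢ = Σⱼ<ᵢ (Cⱼ − Rⱼ) → M1=0, M2=1333, M3=2025
Σ MᵢCᵢ = 0·1333 + 1333·990 + 2025·1210 = 0 + 1319670 + 2450250 = 3769920
Σ Rᵢ = 0 + 298 + 550 = 848
N̂ = 3769920 / 848 ≈ 4445.7 → 4446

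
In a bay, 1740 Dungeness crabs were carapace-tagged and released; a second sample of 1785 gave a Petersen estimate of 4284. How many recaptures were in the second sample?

R = 725

From N = M·C/R: R = M·C / N = 1740·1785 / 4284 = 3105900 / 4284 = 725.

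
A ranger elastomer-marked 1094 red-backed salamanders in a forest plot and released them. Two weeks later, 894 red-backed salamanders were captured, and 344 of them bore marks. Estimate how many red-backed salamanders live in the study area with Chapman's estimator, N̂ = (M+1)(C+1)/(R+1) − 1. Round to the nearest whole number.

N̂ = (1094+1)(894+1)/(344+1) − 1 = 1095·895/345 − 1
= 980025/345 − 1 ≈ 2840.7 − 1 ≈ 2839.7 → 2840

N ≈ 2840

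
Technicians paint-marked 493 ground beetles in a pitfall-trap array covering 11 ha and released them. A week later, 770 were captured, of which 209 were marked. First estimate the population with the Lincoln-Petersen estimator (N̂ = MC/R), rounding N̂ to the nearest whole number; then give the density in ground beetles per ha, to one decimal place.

density ≈ 165.1 ground beetles per ha

N̂ = 493·770/209 = 379610/209 ≈ 1816.3 → 1816
Density = N̂ / area = 1816 / 11 ≈ 165.09 → 165.1 per ha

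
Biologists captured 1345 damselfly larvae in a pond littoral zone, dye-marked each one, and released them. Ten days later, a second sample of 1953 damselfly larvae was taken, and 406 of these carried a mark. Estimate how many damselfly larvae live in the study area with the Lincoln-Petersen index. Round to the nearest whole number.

N ≈ 6470

N = (1345 × 1953) / 406 = 2626785 / 406 ≈ 6469.9 → 6470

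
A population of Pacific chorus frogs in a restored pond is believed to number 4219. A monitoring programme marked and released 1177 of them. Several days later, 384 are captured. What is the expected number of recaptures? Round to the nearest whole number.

expected recaptures ≈ 107

The marked fraction of the population is 1177/4219, so in a sample of 384 expect C·(M/N) marked.
E[R] = 1177 × 384 / 4219 = 451968 / 4219 ≈ 107.1 → 107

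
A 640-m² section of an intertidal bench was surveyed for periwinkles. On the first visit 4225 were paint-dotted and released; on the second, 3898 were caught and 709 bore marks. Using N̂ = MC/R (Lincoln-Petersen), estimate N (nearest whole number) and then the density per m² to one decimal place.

N̂ = 4225·3898/709 = 16469050/709 ≈ 23228.6 → 23229
Density = N̂ / area = 23229 / 640 ≈ 36.30 → 36.3 per m²

density ≈ 36.3 periwinkles per m²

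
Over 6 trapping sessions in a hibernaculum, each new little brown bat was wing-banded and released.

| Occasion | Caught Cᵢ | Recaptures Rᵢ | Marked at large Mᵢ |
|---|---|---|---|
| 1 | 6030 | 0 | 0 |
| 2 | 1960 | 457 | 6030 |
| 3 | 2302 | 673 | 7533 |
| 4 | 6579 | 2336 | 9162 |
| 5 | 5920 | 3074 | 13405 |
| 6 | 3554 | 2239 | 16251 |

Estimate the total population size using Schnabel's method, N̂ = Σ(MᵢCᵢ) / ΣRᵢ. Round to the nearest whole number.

N ≈ 25,806

Σ MᵢCᵢ = 0·6030 + 6030·1960 + 7533·2302 + 9162·6579 + 13405·5920 + 16251·3554 = 0 + 11818800 + 17340966 + 60276798 + 79357600 + 57756054 = 226550218
Σ Rᵢ = 0 + 457 + 673 + 2336 + 3074 + 2239 = 8779
N̂ = 226550218 / 8779 ≈ 25805.9 → 25806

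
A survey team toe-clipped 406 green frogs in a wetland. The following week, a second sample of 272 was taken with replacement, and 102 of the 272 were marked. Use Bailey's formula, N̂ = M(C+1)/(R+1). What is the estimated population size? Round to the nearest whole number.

N̂ = 406·(272+1)/(102+1) = 406·273/103 = 110838/103 ≈ 1076.1 → 1076

N ≈ 1076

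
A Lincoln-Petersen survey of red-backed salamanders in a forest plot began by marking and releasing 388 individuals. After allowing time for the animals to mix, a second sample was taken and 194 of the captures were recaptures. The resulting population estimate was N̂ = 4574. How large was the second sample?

From N = M·C/R: C = N·R / M = 4574·194 / 388 = 887356 / 388 = 2287.

C = 2287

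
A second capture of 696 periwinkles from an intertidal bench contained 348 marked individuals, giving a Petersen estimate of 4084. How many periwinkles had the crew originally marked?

M = 2042

From N = M·C/R: M = N·R / C = 4084·348 / 696 = 1421232 / 696 = 2042.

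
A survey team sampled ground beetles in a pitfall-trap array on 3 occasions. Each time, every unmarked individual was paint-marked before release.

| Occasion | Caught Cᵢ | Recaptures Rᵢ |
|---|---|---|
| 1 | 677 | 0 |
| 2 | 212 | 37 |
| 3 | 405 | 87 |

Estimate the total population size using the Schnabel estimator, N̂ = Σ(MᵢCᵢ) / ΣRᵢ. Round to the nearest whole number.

Marked at large before each occasion: Mᵢ = Σⱼ<ᵢ (Cⱼ − Rⱼ) → M1=0, M2=677, M3=852
Σ MᵢCᵢ = 0·677 + 677·212 + 852·405 = 0 + 143524 + 345060 = 488584
Σ Rᵢ = 0 + 37 + 87 = 124
N̂ = 488584 / 124 ≈ 3940.2 → 3940

N ≈ 3940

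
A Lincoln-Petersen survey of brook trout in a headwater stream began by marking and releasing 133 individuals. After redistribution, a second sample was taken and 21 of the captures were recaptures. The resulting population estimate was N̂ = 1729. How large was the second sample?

From N = M·C/R: C = N·R / M = 1729·21 / 133 = 36309 / 133 = 273.

C = 273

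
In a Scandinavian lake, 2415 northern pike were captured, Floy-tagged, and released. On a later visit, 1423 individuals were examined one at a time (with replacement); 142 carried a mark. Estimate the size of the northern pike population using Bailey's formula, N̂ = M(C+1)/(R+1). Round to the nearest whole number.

N ≈ 24,049

N̂ = 2415·(1423+1)/(142+1) = 2415·1424/143 = 3438960/143 ≈ 24048.7 → 24049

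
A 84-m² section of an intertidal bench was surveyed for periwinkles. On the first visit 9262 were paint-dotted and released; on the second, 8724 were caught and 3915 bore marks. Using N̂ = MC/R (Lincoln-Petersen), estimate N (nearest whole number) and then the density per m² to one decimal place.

density ≈ 245.7 periwinkles per m²

N̂ = 9262·8724/3915 = 80801688/3915 ≈ 20639.0 → 20639
Density = N̂ / area = 20639 / 84 ≈ 245.70 → 245.7 per m²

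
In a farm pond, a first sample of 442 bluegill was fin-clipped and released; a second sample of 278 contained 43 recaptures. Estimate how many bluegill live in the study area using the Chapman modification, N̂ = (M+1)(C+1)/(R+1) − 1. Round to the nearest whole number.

N̂ = (442+1)(278+1)/(43+1) − 1 = 443·279/44 − 1
= 123597/44 − 1 ≈ 2809.0 − 1 ≈ 2808.0 → 2808

N ≈ 2808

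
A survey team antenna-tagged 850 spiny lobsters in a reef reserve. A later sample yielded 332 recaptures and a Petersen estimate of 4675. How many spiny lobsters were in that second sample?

C = 1826

From N = M·C/R: C = N·R / M = 4675·332 / 850 = 1552100 / 850 = 1826.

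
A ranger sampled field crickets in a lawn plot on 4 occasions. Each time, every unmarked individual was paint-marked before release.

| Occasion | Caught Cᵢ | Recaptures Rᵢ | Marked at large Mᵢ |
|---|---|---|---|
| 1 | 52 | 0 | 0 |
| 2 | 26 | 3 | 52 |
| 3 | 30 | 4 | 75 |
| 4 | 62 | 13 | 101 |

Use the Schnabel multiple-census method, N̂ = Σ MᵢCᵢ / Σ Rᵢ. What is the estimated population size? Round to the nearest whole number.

Σ MᵢCᵢ = 0·52 + 52·26 + 75·30 + 101·62 = 0 + 1352 + 2250 + 6262 = 9864
Σ Rᵢ = 0 + 3 + 4 + 13 = 20
N̂ = 9864 / 20 ≈ 493.2 → 493

N ≈ 493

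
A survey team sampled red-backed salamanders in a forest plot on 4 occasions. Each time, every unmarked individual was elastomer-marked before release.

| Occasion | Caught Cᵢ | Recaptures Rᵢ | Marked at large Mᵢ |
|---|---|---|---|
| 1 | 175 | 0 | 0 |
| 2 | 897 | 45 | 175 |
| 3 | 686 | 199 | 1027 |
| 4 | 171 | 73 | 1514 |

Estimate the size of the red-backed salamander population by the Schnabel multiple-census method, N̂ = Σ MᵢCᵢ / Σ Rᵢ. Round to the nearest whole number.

N ≈ 3534

Σ MᵢCᵢ = 0·175 + 175·897 + 1027·686 + 1514·171 = 0 + 156975 + 704522 + 258894 = 1120391
Σ Rᵢ = 0 + 45 + 199 + 73 = 317
N̂ = 1120391 / 317 ≈ 3534.4 → 3534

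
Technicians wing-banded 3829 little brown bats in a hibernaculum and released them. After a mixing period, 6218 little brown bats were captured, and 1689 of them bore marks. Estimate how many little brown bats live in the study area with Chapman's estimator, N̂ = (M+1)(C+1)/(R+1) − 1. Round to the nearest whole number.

N ≈ 14,093

N̂ = (3829+1)(6218+1)/(1689+1) − 1 = 3830·6219/1690 − 1
= 23818770/1690 − 1 ≈ 14093.9 − 1 ≈ 14092.9 → 14093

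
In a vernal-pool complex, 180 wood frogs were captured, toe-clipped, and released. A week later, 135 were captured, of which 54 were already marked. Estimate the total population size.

N = 450

N = (180 × 135) / 54 = 24300 / 54 = 450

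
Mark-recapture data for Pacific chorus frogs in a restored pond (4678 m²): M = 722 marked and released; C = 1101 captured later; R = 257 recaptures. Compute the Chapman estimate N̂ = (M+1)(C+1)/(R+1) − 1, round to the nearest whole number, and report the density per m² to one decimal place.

N̂ = 723·1102/258 − 1 = 796746/258 − 1 ≈ 3087.2 → 3087
Density = N̂ / area = 3087 / 4678 ≈ 0.66 → 0.7 per m²

density ≈ 0.7 Pacific chorus frogs per m²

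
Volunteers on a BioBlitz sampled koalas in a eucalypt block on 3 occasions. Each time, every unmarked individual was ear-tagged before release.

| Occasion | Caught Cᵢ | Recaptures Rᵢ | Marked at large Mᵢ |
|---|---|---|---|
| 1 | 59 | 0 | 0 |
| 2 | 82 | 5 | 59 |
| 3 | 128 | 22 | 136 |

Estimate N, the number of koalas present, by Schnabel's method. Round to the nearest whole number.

N ≈ 824

Σ MᵢCᵢ = 0·59 + 59·82 + 136·128 = 0 + 4838 + 17408 = 22246
Σ Rᵢ = 0 + 5 + 22 = 27
N̂ = 22246 / 27 ≈ 823.9 → 824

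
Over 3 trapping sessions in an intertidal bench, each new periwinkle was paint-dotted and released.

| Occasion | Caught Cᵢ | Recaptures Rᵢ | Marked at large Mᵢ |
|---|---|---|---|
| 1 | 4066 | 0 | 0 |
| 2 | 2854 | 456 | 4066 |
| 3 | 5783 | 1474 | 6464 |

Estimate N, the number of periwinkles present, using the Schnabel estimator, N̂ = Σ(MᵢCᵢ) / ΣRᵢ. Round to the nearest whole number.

N ≈ 25,381

Σ MᵢCᵢ = 0·4066 + 4066·2854 + 6464·5783 = 0 + 11604364 + 37381312 = 48985676
Σ Rᵢ = 0 + 456 + 1474 = 1930
N̂ = 48985676 / 1930 ≈ 25381.2 → 25381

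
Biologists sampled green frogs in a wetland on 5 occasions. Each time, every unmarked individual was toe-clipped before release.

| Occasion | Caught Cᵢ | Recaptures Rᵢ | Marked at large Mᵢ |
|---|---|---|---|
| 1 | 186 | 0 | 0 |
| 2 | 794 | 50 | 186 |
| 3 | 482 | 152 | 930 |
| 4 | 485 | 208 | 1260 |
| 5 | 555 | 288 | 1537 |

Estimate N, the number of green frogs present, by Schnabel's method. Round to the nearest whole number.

N ≈ 2951

Σ MᵢCᵢ = 0·186 + 186·794 + 930·482 + 1260·485 + 1537·555 = 0 + 147684 + 448260 + 611100 + 853035 = 2060079
Σ Rᵢ = 0 + 50 + 152 + 208 + 288 = 698
N̂ = 2060079 / 698 ≈ 2951.4 → 2951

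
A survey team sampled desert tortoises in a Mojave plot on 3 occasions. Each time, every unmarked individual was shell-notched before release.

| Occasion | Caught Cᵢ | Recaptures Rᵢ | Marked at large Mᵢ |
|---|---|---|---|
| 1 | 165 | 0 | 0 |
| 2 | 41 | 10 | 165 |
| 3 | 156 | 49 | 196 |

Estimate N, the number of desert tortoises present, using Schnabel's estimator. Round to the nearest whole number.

N ≈ 633

Σ MᵢCᵢ = 0·165 + 165·41 + 196·156 = 0 + 6765 + 30576 = 37341
Σ Rᵢ = 0 + 10 + 49 = 59
N̂ = 37341 / 59 ≈ 632.9 → 633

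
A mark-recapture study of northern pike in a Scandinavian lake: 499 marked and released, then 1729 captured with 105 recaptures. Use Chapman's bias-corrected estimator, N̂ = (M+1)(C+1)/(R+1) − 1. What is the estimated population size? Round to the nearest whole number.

N ≈ 8159

N̂ = (499+1)(1729+1)/(105+1) − 1 = 500·1730/106 − 1
= 865000/106 − 1 ≈ 8160.4 − 1 ≈ 8159.4 → 8159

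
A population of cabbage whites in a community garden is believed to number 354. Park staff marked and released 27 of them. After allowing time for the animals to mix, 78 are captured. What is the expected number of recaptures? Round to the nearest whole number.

The marked fraction of the population is 27/354, so in a sample of 78 expect C·(M/N) marked.
E[R] = 27 × 78 / 354 = 2106 / 354 ≈ 5.9 → 6

expected recaptures ≈ 6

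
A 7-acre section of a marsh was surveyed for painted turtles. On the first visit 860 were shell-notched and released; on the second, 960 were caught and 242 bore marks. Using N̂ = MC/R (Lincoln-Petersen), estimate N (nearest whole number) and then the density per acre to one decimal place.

density ≈ 487.4 painted turtles per acre

N̂ = 860·960/242 = 825600/242 ≈ 3411.6 → 3412
Density = N̂ / area = 3412 / 7 ≈ 487.43 → 487.4 per acre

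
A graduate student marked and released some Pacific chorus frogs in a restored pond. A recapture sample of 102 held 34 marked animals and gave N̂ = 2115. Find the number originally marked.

M = 705

From N = M·C/R: M = N·R / C = 2115·34 / 102 = 71910 / 102 = 705.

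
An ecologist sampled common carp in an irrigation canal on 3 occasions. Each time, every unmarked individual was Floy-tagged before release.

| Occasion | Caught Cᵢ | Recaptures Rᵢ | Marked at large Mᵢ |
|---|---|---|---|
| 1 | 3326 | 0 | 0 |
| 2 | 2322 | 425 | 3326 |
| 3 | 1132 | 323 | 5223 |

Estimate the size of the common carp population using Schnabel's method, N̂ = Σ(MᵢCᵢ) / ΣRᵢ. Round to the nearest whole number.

N ≈ 18,229

Σ MᵢCᵢ = 0·3326 + 3326·2322 + 5223·1132 = 0 + 7722972 + 5912436 = 13635408
Σ Rᵢ = 0 + 425 + 323 = 748
N̂ = 13635408 / 748 ≈ 18229.2 → 18229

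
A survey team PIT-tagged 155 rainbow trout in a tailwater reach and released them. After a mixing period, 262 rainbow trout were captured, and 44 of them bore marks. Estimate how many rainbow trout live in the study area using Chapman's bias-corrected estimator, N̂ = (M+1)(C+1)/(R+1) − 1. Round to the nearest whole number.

N̂ = (155+1)(262+1)/(44+1) − 1 = 156·263/45 − 1
= 41028/45 − 1 ≈ 911.7 − 1 ≈ 910.7 → 911

N ≈ 911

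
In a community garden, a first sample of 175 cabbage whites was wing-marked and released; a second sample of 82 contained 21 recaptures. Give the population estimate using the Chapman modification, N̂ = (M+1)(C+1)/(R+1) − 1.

N̂ = (175+1)(82+1)/(21+1) − 1 = 176·83/22 − 1
= 14608/22 − 1 = 664 − 1 = 663

N = 663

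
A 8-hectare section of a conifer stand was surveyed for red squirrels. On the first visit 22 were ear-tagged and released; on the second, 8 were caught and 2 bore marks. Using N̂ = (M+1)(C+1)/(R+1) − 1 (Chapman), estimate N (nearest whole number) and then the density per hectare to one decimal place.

density ≈ 8.5 red squirrels per hectare

N̂ = 23·9/3 − 1 = 207/3 − 1 = 68
Density = N̂ / area = 68 / 8 ≈ 8.50 → 8.5 per hectare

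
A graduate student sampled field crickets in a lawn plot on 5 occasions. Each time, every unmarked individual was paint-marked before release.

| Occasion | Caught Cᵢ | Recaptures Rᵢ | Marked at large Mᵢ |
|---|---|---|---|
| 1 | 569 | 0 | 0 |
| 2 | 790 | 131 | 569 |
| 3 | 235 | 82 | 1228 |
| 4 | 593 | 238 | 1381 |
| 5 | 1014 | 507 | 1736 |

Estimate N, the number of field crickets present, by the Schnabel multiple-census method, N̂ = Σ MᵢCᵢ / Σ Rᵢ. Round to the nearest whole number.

Σ MᵢCᵢ = 0·569 + 569·790 + 1228·235 + 1381·593 + 1736·1014 = 0 + 449510 + 288580 + 818933 + 1760304 = 3317327
Σ Rᵢ = 0 + 131 + 82 + 238 + 507 = 958
N̂ = 3317327 / 958 ≈ 3462.8 → 3463

N ≈ 3463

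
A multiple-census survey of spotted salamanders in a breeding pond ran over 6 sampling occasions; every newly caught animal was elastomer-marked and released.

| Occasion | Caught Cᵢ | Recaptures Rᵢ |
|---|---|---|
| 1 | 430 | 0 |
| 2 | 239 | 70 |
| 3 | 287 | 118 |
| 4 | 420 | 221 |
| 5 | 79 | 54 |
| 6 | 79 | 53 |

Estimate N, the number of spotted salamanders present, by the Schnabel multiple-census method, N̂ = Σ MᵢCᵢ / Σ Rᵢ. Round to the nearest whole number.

Marked at large before each occasion: Mᵢ = Σⱼ<ᵢ (Cⱼ − Rⱼ) → M1=0, M2=430, M3=599, M4=768, M5=967, M6=992
Σ MᵢCᵢ = 0·430 + 430·239 + 599·287 + 768·420 + 967·79 + 992·79 = 0 + 102770 + 171913 + 322560 + 76393 + 78368 = 752004
Σ Rᵢ = 0 + 70 + 118 + 221 + 54 + 53 = 516
N̂ = 752004 / 516 ≈ 1457.4 → 1457

N ≈ 1457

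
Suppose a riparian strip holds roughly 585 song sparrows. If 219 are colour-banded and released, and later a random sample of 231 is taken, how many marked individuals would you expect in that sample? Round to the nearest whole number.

Expected recaptures E[R] = M·C / N.
E[R] = 219 × 231 / 585 = 50589 / 585 ≈ 86.48 → 86

expected recaptures ≈ 86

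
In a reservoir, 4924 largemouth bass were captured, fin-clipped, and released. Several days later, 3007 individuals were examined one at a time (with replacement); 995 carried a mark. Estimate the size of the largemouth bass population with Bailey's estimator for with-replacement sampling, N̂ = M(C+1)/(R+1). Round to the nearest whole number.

N̂ = 4924·(3007+1)/(995+1) = 4924·3008/996 = 14811392/996 ≈ 14870.9 → 14871

N ≈ 14,871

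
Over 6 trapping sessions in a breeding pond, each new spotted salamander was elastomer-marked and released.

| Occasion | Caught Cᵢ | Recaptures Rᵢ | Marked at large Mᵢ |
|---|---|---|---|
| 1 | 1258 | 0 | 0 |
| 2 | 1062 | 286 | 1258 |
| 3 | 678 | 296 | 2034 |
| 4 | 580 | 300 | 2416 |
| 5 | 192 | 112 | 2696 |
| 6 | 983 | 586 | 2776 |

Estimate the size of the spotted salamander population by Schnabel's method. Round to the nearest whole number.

N ≈ 4660

Σ MᵢCᵢ = 0·1258 + 1258·1062 + 2034·678 + 2416·580 + 2696·192 + 2776·983 = 0 + 1335996 + 1379052 + 1401280 + 517632 + 2728808 = 7362768
Σ Rᵢ = 0 + 286 + 296 + 300 + 112 + 586 = 1580
N̂ = 7362768 / 1580 ≈ 4660.0 → 4660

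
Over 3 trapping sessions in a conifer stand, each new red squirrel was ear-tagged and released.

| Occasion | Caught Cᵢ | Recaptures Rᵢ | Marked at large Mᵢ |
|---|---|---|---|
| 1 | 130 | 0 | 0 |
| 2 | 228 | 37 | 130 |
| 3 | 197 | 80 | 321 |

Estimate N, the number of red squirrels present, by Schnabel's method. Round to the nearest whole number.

Σ MᵢCᵢ = 0·130 + 130·228 + 321·197 = 0 + 29640 + 63237 = 92877
Σ Rᵢ = 0 + 37 + 80 = 117
N̂ = 92877 / 117 ≈ 793.8 → 794

N ≈ 794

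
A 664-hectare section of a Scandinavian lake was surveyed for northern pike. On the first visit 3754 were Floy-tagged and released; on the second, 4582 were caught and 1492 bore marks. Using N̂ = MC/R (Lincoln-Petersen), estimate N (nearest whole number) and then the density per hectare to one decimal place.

N̂ = 3754·4582/1492 = 17200828/1492 ≈ 11528.7 → 11529
Density = N̂ / area = 11529 / 664 ≈ 17.36 → 17.4 per hectare

density ≈ 17.4 northern pike per hectare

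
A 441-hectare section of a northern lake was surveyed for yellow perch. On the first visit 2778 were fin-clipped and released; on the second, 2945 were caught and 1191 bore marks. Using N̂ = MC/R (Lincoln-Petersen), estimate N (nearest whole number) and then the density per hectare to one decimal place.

N̂ = 2778·2945/1191 = 8181210/1191 ≈ 6869.2 → 6869
Density = N̂ / area = 6869 / 441 ≈ 15.58 → 15.6 per hectare

density ≈ 15.6 yellow perch per hectare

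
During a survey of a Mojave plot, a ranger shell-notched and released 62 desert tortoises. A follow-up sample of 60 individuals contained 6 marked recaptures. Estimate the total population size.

N = 620

The marked fraction in the recapture sample should equal the marked fraction in the population: 6/60 = 62/N.
N = (62 × 60) / 6 = 3720 / 6 = 620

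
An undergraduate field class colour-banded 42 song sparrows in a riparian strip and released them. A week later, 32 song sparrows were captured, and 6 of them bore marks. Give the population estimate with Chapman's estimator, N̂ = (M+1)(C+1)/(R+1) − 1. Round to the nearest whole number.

N ≈ 202

N̂ = (42+1)(32+1)/(6+1) − 1 = 43·33/7 − 1
= 1419/7 − 1 ≈ 202.7 − 1 ≈ 201.7 → 202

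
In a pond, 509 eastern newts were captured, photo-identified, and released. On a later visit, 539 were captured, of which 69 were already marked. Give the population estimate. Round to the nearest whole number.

Lincoln-Petersen assumes M/N = R/C, so N = M·C / R.
N = (509 × 539) / 69 = 274351 / 69 ≈ 3976.1 → 3976

N ≈ 3976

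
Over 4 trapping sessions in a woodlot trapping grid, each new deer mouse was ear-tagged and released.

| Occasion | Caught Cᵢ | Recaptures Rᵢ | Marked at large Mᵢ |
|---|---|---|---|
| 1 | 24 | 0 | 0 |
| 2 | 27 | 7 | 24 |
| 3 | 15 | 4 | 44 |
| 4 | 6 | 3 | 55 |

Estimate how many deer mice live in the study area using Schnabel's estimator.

Σ MᵢCᵢ = 0·24 + 24·27 + 44·15 + 55·6 = 0 + 648 + 660 + 330 = 1638
Σ Rᵢ = 0 + 7 + 4 + 3 = 14
N̂ = 1638 / 14 = 117

N = 117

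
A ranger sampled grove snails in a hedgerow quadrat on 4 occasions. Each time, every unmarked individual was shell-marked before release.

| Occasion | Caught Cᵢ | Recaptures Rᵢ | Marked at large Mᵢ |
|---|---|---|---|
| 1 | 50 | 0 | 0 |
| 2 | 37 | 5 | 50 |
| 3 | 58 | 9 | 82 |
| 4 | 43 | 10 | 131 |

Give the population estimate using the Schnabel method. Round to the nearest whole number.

Σ MᵢCᵢ = 0·50 + 50·37 + 82·58 + 131·43 = 0 + 1850 + 4756 + 5633 = 12239
Σ Rᵢ = 0 + 5 + 9 + 10 = 24
N̂ = 12239 / 24 ≈ 510.0 → 510

N ≈ 510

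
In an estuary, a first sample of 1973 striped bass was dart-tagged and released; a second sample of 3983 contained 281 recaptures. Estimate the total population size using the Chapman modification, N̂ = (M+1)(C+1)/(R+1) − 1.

N̂ = (1973+1)(3983+1)/(281+1) − 1 = 1974·3984/282 − 1
= 7864416/282 − 1 = 27888 − 1 = 27887

N = 27,887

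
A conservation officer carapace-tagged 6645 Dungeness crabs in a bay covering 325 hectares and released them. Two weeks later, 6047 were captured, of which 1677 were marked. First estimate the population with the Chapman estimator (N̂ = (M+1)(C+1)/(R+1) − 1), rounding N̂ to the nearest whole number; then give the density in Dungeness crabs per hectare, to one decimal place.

N̂ = 6646·6048/1678 − 1 = 40195008/1678 − 1 ≈ 23953.1 → 23953
Density = N̂ / area = 23953 / 325 ≈ 73.70 → 73.7 per hectare

density ≈ 73.7 Dungeness crabs per hectare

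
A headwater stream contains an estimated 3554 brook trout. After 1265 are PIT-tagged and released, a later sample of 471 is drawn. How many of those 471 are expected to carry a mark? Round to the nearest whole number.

The marked fraction of the population is 1265/3554, so in a sample of 471 expect C·(M/N) marked.
E[R] = 1265 × 471 / 3554 = 595815 / 3554 ≈ 167.6 → 168

expected recaptures ≈ 168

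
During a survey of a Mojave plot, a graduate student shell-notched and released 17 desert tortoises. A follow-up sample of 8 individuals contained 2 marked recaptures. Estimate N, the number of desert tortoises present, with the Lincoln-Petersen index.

N = (17 × 8) / 2 = 136 / 2 = 68

N = 68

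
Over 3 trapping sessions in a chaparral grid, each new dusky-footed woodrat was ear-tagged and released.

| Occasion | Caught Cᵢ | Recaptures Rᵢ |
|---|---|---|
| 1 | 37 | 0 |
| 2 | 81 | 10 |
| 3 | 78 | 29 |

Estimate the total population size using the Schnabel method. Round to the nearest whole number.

N ≈ 293

Marked at large before each occasion: Mᵢ = Σⱼ<ᵢ (Cⱼ − Rⱼ) → M1=0, M2=37, M3=108
Σ MᵢCᵢ = 0·37 + 37·81 + 108·78 = 0 + 2997 + 8424 = 11421
Σ Rᵢ = 0 + 10 + 29 = 39
N̂ = 11421 / 39 ≈ 292.8 → 293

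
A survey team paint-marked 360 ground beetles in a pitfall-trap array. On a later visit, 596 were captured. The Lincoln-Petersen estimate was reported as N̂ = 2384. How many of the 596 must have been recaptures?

R = 90

From N = M·C/R: R = M·C / N = 360·596 / 2384 = 214560 / 2384 = 90.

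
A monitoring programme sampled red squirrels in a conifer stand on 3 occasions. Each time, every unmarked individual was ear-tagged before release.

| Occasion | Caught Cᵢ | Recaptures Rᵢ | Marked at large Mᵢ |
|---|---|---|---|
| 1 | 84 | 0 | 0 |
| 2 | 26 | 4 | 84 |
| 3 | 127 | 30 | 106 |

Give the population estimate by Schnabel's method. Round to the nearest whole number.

N ≈ 460

Σ MᵢCᵢ = 0·84 + 84·26 + 106·127 = 0 + 2184 + 13462 = 15646
Σ Rᵢ = 0 + 4 + 30 = 34
N̂ = 15646 / 34 ≈ 460.2 → 460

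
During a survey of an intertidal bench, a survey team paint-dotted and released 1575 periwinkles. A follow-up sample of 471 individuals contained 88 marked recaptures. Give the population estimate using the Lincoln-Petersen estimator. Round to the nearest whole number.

Lincoln-Petersen assumes M/N = R/C, so N = M·C / R.
N = (1575 × 471) / 88 = 741825 / 88 ≈ 8429.8 → 8430

N ≈ 8430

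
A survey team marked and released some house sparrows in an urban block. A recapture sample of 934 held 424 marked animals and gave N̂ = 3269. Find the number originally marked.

From N = M·C/R: M = N·R / C = 3269·424 / 934 = 1386056 / 934 = 1484.

M = 1484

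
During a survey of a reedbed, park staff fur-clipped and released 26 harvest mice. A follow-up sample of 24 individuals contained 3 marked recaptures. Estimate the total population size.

N = 208

N = (26 × 24) / 3 = 624 / 3 = 208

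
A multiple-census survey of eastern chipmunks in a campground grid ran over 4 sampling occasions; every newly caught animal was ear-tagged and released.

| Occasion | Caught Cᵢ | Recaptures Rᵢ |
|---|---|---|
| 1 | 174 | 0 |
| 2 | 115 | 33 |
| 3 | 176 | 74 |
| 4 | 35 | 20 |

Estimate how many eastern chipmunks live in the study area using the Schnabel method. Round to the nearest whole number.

N ≈ 611

Marked at large before each occasion: Mᵢ = Σⱼ<ᵢ (Cⱼ − Rⱼ) → M1=0, M2=174, M3=256, M4=358
Σ MᵢCᵢ = 0·174 + 174·115 + 256·176 + 358·35 = 0 + 20010 + 45056 + 12530 = 77596
Σ Rᵢ = 0 + 33 + 74 + 20 = 127
N̂ = 77596 / 127 ≈ 611.0 → 611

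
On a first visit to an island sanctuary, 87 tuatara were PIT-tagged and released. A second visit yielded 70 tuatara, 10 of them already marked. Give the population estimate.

N = (87 × 70) / 10 = 6090 / 10 = 609

N = 609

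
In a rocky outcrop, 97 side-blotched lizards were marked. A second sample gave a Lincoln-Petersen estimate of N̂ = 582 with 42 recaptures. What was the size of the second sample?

From N = M·C/R: C = N·R / M = 582·42 / 97 = 24444 / 97 = 252.

C = 252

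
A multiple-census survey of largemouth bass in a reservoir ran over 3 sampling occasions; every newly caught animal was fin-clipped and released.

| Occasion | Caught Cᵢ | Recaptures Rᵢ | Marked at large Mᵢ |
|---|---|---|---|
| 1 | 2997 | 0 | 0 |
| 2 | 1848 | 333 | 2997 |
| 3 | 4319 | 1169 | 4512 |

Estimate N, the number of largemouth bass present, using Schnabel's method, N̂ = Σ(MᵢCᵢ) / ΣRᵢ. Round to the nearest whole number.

N ≈ 16,662

Σ MᵢCᵢ = 0·2997 + 2997·1848 + 4512·4319 = 0 + 5538456 + 19487328 = 25025784
Σ Rᵢ = 0 + 333 + 1169 = 1502
N̂ = 25025784 / 1502 ≈ 16661.6 → 16662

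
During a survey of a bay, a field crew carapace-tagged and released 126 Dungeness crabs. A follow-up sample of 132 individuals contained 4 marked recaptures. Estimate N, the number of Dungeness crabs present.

N = 4158

N = (126 × 132) / 4 = 16632 / 4 = 4158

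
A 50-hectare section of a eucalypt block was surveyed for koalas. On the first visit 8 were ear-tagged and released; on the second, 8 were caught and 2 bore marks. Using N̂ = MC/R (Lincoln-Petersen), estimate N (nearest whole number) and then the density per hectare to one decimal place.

density ≈ 0.6 koalas per hectare

N̂ = 8·8/2 = 64/2 = 32
Density = N̂ / area = 32 / 50 ≈ 0.64 → 0.6 per hectare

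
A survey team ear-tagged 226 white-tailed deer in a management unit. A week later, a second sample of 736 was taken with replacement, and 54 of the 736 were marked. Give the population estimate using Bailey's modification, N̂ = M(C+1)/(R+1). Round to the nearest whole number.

N̂ = 226·(736+1)/(54+1) = 226·737/55 = 166562/55 ≈ 3028.4 → 3028

N ≈ 3028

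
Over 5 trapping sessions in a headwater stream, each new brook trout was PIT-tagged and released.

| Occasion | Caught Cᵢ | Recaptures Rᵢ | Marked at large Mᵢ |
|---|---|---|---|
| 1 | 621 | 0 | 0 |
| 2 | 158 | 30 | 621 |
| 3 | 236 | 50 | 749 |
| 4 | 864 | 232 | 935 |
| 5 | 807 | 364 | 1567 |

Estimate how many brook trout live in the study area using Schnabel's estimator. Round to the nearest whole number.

N ≈ 3472

Σ MᵢCᵢ = 0·621 + 621·158 + 749·236 + 935·864 + 1567·807 = 0 + 98118 + 176764 + 807840 + 1264569 = 2347291
Σ Rᵢ = 0 + 30 + 50 + 232 + 364 = 676
N̂ = 2347291 / 676 ≈ 3472.3 → 3472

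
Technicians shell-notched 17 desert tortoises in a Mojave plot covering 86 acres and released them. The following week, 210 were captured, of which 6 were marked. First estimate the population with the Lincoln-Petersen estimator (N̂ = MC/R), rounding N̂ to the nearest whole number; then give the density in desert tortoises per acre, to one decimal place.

N̂ = 17·210/6 = 3570/6 = 595
Density = N̂ / area = 595 / 86 ≈ 6.92 → 6.9 per acre

density ≈ 6.9 desert tortoises per acre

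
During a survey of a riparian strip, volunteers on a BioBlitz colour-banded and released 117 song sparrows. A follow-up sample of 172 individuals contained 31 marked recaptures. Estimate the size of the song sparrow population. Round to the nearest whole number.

N = (117 × 172) / 31 = 20124 / 31 ≈ 649.2 → 649

N ≈ 649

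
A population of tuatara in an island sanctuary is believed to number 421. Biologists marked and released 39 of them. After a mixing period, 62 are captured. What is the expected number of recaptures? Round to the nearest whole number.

The marked fraction of the population is 39/421, so in a sample of 62 expect C·(M/N) marked.
E[R] = 39 × 62 / 421 = 2418 / 421 ≈ 5.7 → 6

expected recaptures ≈ 6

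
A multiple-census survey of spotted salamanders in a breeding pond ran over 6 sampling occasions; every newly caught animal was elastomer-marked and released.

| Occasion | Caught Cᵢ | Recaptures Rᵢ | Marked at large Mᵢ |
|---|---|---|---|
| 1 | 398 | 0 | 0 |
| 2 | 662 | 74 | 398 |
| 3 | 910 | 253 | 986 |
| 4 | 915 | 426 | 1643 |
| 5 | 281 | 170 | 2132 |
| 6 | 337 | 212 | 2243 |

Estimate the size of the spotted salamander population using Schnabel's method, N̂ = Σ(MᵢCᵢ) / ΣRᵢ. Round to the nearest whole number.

N ≈ 3541

Σ MᵢCᵢ = 0·398 + 398·662 + 986·910 + 1643·915 + 2132·281 + 2243·337 = 0 + 263476 + 897260 + 1503345 + 599092 + 755891 = 4019064
Σ Rᵢ = 0 + 74 + 253 + 426 + 170 + 212 = 1135
N̂ = 4019064 / 1135 ≈ 3541.0 → 3541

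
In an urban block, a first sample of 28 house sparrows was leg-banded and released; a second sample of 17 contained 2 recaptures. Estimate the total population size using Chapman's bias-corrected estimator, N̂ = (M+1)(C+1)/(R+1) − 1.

N̂ = (28+1)(17+1)/(2+1) − 1 = 29·18/3 − 1
= 522/3 − 1 = 174 − 1 = 173

N = 173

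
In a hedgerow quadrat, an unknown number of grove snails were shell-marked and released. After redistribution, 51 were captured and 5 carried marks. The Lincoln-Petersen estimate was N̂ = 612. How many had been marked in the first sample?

From N = M·C/R: M = N·R / C = 612·5 / 51 = 3060 / 51 = 60.

M = 60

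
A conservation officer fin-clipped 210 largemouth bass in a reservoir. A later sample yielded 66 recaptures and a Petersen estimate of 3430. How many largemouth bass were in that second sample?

From N = M·C/R: C = N·R / M = 3430·66 / 210 = 226380 / 210 = 1078.

C = 1078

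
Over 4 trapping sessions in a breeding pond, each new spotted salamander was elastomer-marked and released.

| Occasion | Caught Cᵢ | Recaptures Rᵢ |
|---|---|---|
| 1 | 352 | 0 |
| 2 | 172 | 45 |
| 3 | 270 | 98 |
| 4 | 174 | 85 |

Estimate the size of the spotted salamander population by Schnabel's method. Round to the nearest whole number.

N ≈ 1330

Marked at large before each occasion: Mᵢ = Σⱼ<ᵢ (Cⱼ − Rⱼ) → M1=0, M2=352, M3=479, M4=651
Σ MᵢCᵢ = 0·352 + 352·172 + 479·270 + 651·174 = 0 + 60544 + 129330 + 113274 = 303148
Σ Rᵢ = 0 + 45 + 98 + 85 = 228
N̂ = 303148 / 228 ≈ 1329.6 → 1330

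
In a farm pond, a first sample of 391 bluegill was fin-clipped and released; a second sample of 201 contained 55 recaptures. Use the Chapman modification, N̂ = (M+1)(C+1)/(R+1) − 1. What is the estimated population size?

N = 1413

N̂ = (391+1)(201+1)/(55+1) − 1 = 392·202/56 − 1
= 79184/56 − 1 = 1414 − 1 = 1413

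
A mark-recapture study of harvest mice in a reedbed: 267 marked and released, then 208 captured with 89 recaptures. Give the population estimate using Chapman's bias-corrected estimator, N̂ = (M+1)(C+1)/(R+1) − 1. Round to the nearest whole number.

N̂ = (267+1)(208+1)/(89+1) − 1 = 268·209/90 − 1
= 56012/90 − 1 ≈ 622.4 − 1 ≈ 621.4 → 621

N ≈ 621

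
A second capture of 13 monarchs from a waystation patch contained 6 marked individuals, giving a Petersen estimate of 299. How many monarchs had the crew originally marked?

From N = M·C/R: M = N·R / C = 299·6 / 13 = 1794 / 13 = 138.

M = 138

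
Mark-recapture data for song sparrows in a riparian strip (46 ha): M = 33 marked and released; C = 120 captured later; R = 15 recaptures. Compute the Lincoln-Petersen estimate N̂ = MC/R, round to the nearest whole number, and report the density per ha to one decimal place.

N̂ = 33·120/15 = 3960/15 = 264
Density = N̂ / area = 264 / 46 ≈ 5.74 → 5.7 per ha

density ≈ 5.7 song sparrows per ha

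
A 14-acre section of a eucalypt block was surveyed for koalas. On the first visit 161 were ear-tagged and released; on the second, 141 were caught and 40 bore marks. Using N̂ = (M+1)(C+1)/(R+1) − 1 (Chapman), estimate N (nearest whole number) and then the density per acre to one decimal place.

density ≈ 40.0 koalas per acre

N̂ = 162·142/41 − 1 = 23004/41 − 1 ≈ 560.1 → 560
Density = N̂ / area = 560 / 14 = 40.0 per acre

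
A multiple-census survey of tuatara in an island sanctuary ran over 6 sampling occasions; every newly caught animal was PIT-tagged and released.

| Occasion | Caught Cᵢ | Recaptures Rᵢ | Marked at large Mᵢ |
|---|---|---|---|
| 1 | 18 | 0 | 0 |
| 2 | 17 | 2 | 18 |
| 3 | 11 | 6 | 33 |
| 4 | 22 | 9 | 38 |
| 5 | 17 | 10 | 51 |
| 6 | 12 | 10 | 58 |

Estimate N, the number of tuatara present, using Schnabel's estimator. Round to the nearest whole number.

Σ MᵢCᵢ = 0·18 + 18·17 + 33·11 + 38·22 + 51·17 + 58·12 = 0 + 306 + 363 + 836 + 867 + 696 = 3068
Σ Rᵢ = 0 + 2 + 6 + 9 + 10 + 10 = 37
N̂ = 3068 / 37 ≈ 82.9 → 83

N ≈ 83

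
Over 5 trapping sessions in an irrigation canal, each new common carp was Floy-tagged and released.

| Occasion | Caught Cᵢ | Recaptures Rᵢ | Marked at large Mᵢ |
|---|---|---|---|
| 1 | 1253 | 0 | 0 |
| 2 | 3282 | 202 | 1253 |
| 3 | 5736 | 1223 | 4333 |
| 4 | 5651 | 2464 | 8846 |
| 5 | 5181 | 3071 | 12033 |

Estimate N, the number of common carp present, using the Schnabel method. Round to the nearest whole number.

N ≈ 20,301

Σ MᵢCᵢ = 0·1253 + 1253·3282 + 4333·5736 + 8846·5651 + 12033·5181 = 0 + 4112346 + 24854088 + 49988746 + 62342973 = 141298153
Σ Rᵢ = 0 + 202 + 1223 + 2464 + 3071 = 6960
N̂ = 141298153 / 6960 ≈ 20301.46 → 20301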